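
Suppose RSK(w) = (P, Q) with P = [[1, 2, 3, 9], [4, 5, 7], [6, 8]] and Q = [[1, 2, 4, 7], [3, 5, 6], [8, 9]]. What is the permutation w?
4 6 1 8 5 7 9 2 3

Reverse the RSK construction: for i from n down to 1, find the cell of Q containing i, remove the entry at that cell from P, and reverse-bump it up through P; the value ejected from row 1 is w(i).

Step i=9: Q has 9 at row 3, column 2; remove 8 from row 3 of P and reverse-bump: 8 enters row 2 and ejects 7; 7 enters row 1 and ejects 3. So w(9) = 3. P is now [[1, 2, 7, 9], [4, 5, 8], [6]].
Step i=8: Q has 8 at row 3, column 1; remove 6 from row 3 of P and reverse-bump: 6 enters row 2 and ejects 5; 5 enters row 1 and ejects 2. So w(8) = 2. P is now [[1, 5, 7, 9], [4, 6, 8]].
Step i=7: Q has 7 at row 1, column 4; remove that cell from P, ejecting 9. So w(7) = 9. P is now [[1, 5, 7], [4, 6, 8]].
Step i=6: Q has 6 at row 2, column 3; remove 8 from row 2 of P and reverse-bump: 8 enters row 1 and ejects 7. So w(6) = 7. P is now [[1, 5, 8], [4, 6]].
Step i=5: Q has 5 at row 2, column 2; remove 6 from row 2 of P and reverse-bump: 6 enters row 1 and ejects 5. So w(5) = 5. P is now [[1, 6, 8], [4]].
Step i=4: Q has 4 at row 1, column 3; remove that cell from P, ejecting 8. So w(4) = 8. P is now [[1, 6], [4]].
Step i=3: Q has 3 at row 2, column 1; remove 4 from row 2 of P and reverse-bump: 4 enters row 1 and ejects 1. So w(3) = 1. P is now [[4, 6]].
Step i=2: Q has 2 at row 1, column 2; remove that cell from P, ejecting 6. So w(2) = 6. P is now [[4]].
Step i=1: Q has 1 at row 1, column 1; remove that cell from P, ejecting 4. So w(1) = 4. P is now [].

So w = 4 6 1 8 5 7 9 2 3.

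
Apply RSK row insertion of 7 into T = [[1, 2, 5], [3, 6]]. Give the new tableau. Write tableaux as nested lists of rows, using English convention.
[[1, 2, 5, 7], [3, 6]]

7 is larger than every entry of row 1, so it is appended to row 1. The new tableau is [[1, 2, 5, 7], [3, 6]].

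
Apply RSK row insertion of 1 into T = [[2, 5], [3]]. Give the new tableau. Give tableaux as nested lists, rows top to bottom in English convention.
[[1, 5], [2], [3]]

In row 1, 1 replaces 2 (the leftmost entry greater than 1); 2 is bumped to row 2. In row 2, 2 replaces 3 (the leftmost entry greater than 2); 3 is bumped to row 3. 3 starts a new row 3. The new tableau is [[1, 5], [2], [3]].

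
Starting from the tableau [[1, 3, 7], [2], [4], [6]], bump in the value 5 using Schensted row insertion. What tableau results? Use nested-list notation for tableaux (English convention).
In row 1, 5 replaces 7 (the leftmost entry greater than 5); 7 is bumped to row 2. 7 is appended to row 2. The new tableau is [[1, 3, 5], [2, 7], [4], [6]].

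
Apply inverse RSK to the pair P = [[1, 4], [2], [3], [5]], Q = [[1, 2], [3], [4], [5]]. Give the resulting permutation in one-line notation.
3 5 4 2 1

Reverse the RSK construction: for i from n down to 1, find the cell of Q containing i, remove the entry at that cell from P, and reverse-bump it up through P; the value ejected from row 1 is w(i).

Step i=5: Q has 5 at row 4, column 1; remove 5 from row 4 of P and reverse-bump: 5 enters row 3 and ejects 3; 3 enters row 2 and ejects 2; 2 enters row 1 and ejects 1. So w(5) = 1. P is now [[2, 4], [3], [5]].
Step i=4: Q has 4 at row 3, column 1; remove 5 from row 3 of P and reverse-bump: 5 enters row 2 and ejects 3; 3 enters row 1 and ejects 2. So w(4) = 2. P is now [[3, 4], [5]].
Step i=3: Q has 3 at row 2, column 1; remove 5 from row 2 of P and reverse-bump: 5 enters row 1 and ejects 4. So w(3) = 4. P is now [[3, 5]].
Step i=2: Q has 2 at row 1, column 2; remove that cell from P, ejecting 5. So w(2) = 5. P is now [[3]].
Step i=1: Q has 1 at row 1, column 1; remove that cell from P, ejecting 3. So w(1) = 3. P is now [].

So w = 3 5 4 2 1.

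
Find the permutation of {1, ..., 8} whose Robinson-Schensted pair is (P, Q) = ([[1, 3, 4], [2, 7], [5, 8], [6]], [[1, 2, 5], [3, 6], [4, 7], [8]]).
Reverse the RSK construction: for i from n down to 1, find the cell of Q containing i, remove the entry at that cell from P, and reverse-bump it up through P; the value ejected from row 1 is w(i).

Step i=8: Q has 8 at row 4, column 1; remove 6 from row 4 of P and reverse-bump: 6 enters row 3 and ejects 5; 5 enters row 2 and ejects 2; 2 enters row 1 and ejects 1. So w(8) = 1. P is now [[2, 3, 4], [5, 7], [6, 8]].
Step i=7: Q has 7 at row 3, column 2; remove 8 from row 3 of P and reverse-bump: 8 enters row 2 and ejects 7; 7 enters row 1 and ejects 4. So w(7) = 4. P is now [[2, 3, 7], [5, 8], [6]].
Step i=6: Q has 6 at row 2, column 2; remove 8 from row 2 of P and reverse-bump: 8 enters row 1 and ejects 7. So w(6) = 7. P is now [[2, 3, 8], [5], [6]].
Step i=5: Q has 5 at row 1, column 3; remove that cell from P, ejecting 8. So w(5) = 8. P is now [[2, 3], [5], [6]].
Step i=4: Q has 4 at row 3, column 1; remove 6 from row 3 of P and reverse-bump: 6 enters row 2 and ejects 5; 5 enters row 1 and ejects 3. So w(4) = 3. P is now [[2, 5], [6]].
Step i=3: Q has 3 at row 2, column 1; remove 6 from row 2 of P and reverse-bump: 6 enters row 1 and ejects 5. So w(3) = 5. P is now [[2, 6]].
Step i=2: Q has 2 at row 1, column 2; remove that cell from P, ejecting 6. So w(2) = 6. P is now [[2]].
Step i=1: Q has 1 at row 1, column 1; remove that cell from P, ejecting 2. So w(1) = 2. P is now [].

So w = 2 6 5 3 8 7 4 1.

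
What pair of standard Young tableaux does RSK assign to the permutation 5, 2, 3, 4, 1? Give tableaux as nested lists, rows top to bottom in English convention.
P = [[1, 3, 4], [2], [5]], Q = [[1, 3, 4], [2], [5]]

Insert each entry of the permutation into P by Schensted row insertion, recording in Q the position of each new cell.

After inserting 5: P = [[5]].
After inserting 2: P = [[2], [5]].
After inserting 3: P = [[2, 3], [5]].
After inserting 4: P = [[2, 3, 4], [5]].
After inserting 1: P = [[1, 3, 4], [2], [5]].

So P = [[1, 3, 4], [2], [5]], Q = [[1, 3, 4], [2], [5]].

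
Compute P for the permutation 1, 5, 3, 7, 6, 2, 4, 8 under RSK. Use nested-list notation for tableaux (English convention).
P = [[1, 2, 4, 8], [3, 6], [5, 7]]

After inserting 1: P = [[1]].
After inserting 5: P = [[1, 5]].
After inserting 3: P = [[1, 3], [5]].
After inserting 7: P = [[1, 3, 7], [5]].
After inserting 6: P = [[1, 3, 6], [5, 7]].
After inserting 2: P = [[1, 2, 6], [3, 7], [5]].
After inserting 4: P = [[1, 2, 4], [3, 6], [5, 7]].
After inserting 8: P = [[1, 2, 4, 8], [3, 6], [5, 7]].

So P = [[1, 2, 4, 8], [3, 6], [5, 7]].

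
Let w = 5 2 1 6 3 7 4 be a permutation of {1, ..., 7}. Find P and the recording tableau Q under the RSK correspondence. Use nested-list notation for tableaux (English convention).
Insert each entry of the permutation into P by Schensted row insertion, recording in Q the position of each new cell.

Insert 5: appended to row 1. P = [[5]].
Insert 2: 2 bumps 5 from row 1; 5 starts row 2. P = [[2], [5]].
Insert 1: 1 bumps 2 from row 1; 2 bumps 5 from row 2; 5 starts row 3. P = [[1], [2], [5]].
Insert 6: appended to row 1. P = [[1, 6], [2], [5]].
Insert 3: 3 bumps 6 from row 1; 6 appends to row 2. P = [[1, 3], [2, 6], [5]].
Insert 7: appended to row 1. P = [[1, 3, 7], [2, 6], [5]].
Insert 4: 4 bumps 7 from row 1; 7 appends to row 2. P = [[1, 3, 4], [2, 6, 7], [5]].

So P = [[1, 3, 4], [2, 6, 7], [5]], Q = [[1, 4, 6], [2, 5, 7], [3]].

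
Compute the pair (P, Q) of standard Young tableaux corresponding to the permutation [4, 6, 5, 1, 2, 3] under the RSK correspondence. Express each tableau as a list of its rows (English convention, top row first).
Insert each entry of the permutation into P by Schensted row insertion, recording in Q the position of each new cell.

Insert 4: appended to row 1. P = [[4]].
Insert 6: appended to row 1. P = [[4, 6]].
Insert 5: 5 bumps 6 from row 1; 6 starts row 2. P = [[4, 5], [6]].
Insert 1: 1 bumps 4 from row 1; 4 bumps 6 from row 2; 6 starts row 3. P = [[1, 5], [4], [6]].
Insert 2: 2 bumps 5 from row 1; 5 appends to row 2. P = [[1, 2], [4, 5], [6]].
Insert 3: appended to row 1. P = [[1, 2, 3], [4, 5], [6]].

So P = [[1, 2, 3], [4, 5], [6]], Q = [[1, 2, 6], [3, 5], [4]].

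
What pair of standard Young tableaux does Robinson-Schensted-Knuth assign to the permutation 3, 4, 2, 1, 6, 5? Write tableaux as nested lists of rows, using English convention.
P = [[1, 4, 5], [2, 6], [3]], Q = [[1, 2, 5], [3, 6], [4]]

Insert each entry of the permutation into P by Schensted row insertion, recording in Q the position of each new cell.

Insert 3: appended to row 1. P = [[3]], Q = [[1]].
Insert 4: appended to row 1. P = [[3, 4]], Q = [[1, 2]].
Insert 2: 2 bumps 3 from row 1; 3 starts row 2. P = [[2, 4], [3]], Q = [[1, 2], [3]].
Insert 1: 1 bumps 2 from row 1; 2 bumps 3 from row 2; 3 starts row 3. P = [[1, 4], [2], [3]], Q = [[1, 2], [3], [4]].
Insert 6: appended to row 1. P = [[1, 4, 6], [2], [3]], Q = [[1, 2, 5], [3], [4]].
Insert 5: 5 bumps 6 from row 1; 6 appends to row 2. P = [[1, 4, 5], [2, 6], [3]], Q = [[1, 2, 5], [3, 6], [4]].

So P = [[1, 4, 5], [2, 6], [3]], Q = [[1, 2, 5], [3, 6], [4]].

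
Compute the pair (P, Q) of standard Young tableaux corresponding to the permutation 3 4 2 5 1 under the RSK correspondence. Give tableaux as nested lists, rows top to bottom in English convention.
Insert each entry of the permutation into P by Schensted row insertion, recording in Q the position of each new cell.

Insert 3: appended to row 1. P = [[3]].
Insert 4: appended to row 1. P = [[3, 4]].
Insert 2: 2 bumps 3 from row 1; 3 starts row 2. P = [[2, 4], [3]].
Insert 5: appended to row 1. P = [[2, 4, 5], [3]].
Insert 1: 1 bumps 2 from row 1; 2 bumps 3 from row 2; 3 starts row 3. P = [[1, 4, 5], [2], [3]].

So P = [[1, 4, 5], [2], [3]], Q = [[1, 2, 4], [3], [5]].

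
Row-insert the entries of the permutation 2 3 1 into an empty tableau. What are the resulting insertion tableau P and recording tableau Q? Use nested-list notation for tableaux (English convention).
Insert each entry of the permutation into P by Schensted row insertion, recording in Q the position of each new cell.

Insert 2: appended to row 1. P = [[2]].
Insert 3: appended to row 1. P = [[2, 3]].
Insert 1: 1 bumps 2 from row 1; 2 starts row 2. P = [[1, 3], [2]].

So P = [[1, 3], [2]], Q = [[1, 2], [3]].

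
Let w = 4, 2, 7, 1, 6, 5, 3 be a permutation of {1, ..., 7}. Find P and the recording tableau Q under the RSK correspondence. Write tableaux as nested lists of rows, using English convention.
P = [[1, 3], [2, 5], [4, 6], [7]], Q = [[1, 3], [2, 5], [4, 6], [7]]

Insert each entry of the permutation into P by Schensted row insertion, recording in Q the position of each new cell.

Insert 4: appended to row 1. P = [[4]].
Insert 2: 2 bumps 4 from row 1; 4 starts row 2. P = [[2], [4]].
Insert 7: appended to row 1. P = [[2, 7], [4]].
Insert 1: 1 bumps 2 from row 1; 2 bumps 4 from row 2; 4 starts row 3. P = [[1, 7], [2], [4]].
Insert 6: 6 bumps 7 from row 1; 7 appends to row 2. P = [[1, 6], [2, 7], [4]].
Insert 5: 5 bumps 6 from row 1; 6 bumps 7 from row 2; 7 appends to row 3. P = [[1, 5], [2, 6], [4, 7]].
Insert 3: 3 bumps 5 from row 1; 5 bumps 6 from row 2; 6 bumps 7 from row 3; 7 starts row 4. P = [[1, 3], [2, 5], [4, 6], [7]].

So P = [[1, 3], [2, 5], [4, 6], [7]], Q = [[1, 3], [2, 5], [4, 6], [7]].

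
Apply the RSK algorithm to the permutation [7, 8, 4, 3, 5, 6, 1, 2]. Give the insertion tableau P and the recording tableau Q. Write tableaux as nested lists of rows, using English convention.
P = [[1, 2, 6], [3, 5], [4, 8], [7]], Q = [[1, 2, 6], [3, 5], [4, 8], [7]]

Insert each entry of the permutation into P by Schensted row insertion, recording in Q the position of each new cell.

Insert 7: appended to row 1. P = [[7]], Q = [[1]].
Insert 8: appended to row 1. P = [[7, 8]], Q = [[1, 2]].
Insert 4: 4 bumps 7 from row 1; 7 starts row 2. P = [[4, 8], [7]], Q = [[1, 2], [3]].
Insert 3: 3 bumps 4 from row 1; 4 bumps 7 from row 2; 7 starts row 3. P = [[3, 8], [4], [7]], Q = [[1, 2], [3], [4]].
Insert 5: 5 bumps 8 from row 1; 8 appends to row 2. P = [[3, 5], [4, 8], [7]], Q = [[1, 2], [3, 5], [4]].
Insert 6: appended to row 1. P = [[3, 5, 6], [4, 8], [7]], Q = [[1, 2, 6], [3, 5], [4]].
Insert 1: 1 bumps 3 from row 1; 3 bumps 4 from row 2; 4 bumps 7 from row 3; 7 starts row 4. P = [[1, 5, 6], [3, 8], [4], [7]], Q = [[1, 2, 6], [3, 5], [4], [7]].
Insert 2: 2 bumps 5 from row 1; 5 bumps 8 from row 2; 8 appends to row 3. P = [[1, 2, 6], [3, 5], [4, 8], [7]], Q = [[1, 2, 6], [3, 5], [4, 8], [7]].

So P = [[1, 2, 6], [3, 5], [4, 8], [7]], Q = [[1, 2, 6], [3, 5], [4, 8], [7]].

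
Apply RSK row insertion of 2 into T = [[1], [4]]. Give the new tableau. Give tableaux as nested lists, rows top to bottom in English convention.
2 is larger than every entry of row 1, so it is appended to row 1. The new tableau is [[1, 2], [4]].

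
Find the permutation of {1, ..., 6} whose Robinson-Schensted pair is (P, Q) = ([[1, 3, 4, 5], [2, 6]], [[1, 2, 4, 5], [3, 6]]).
Reverse the RSK construction: for i from n down to 1, find the cell of Q containing i, remove the entry at that cell from P, and reverse-bump it up through P; the value ejected from row 1 is w(i).

Step i=6: Q has 6 at row 2, column 2; remove 6 from row 2 of P and reverse-bump: 6 enters row 1 and ejects 5. So w(6) = 5. P is now [[1, 3, 4, 6], [2]].
Step i=5: Q has 5 at row 1, column 4; remove that cell from P, ejecting 6. So w(5) = 6. P is now [[1, 3, 4], [2]].
Step i=4: Q has 4 at row 1, column 3; remove that cell from P, ejecting 4. So w(4) = 4. P is now [[1, 3], [2]].
Step i=3: Q has 3 at row 2, column 1; remove 2 from row 2 of P and reverse-bump: 2 enters row 1 and ejects 1. So w(3) = 1. P is now [[2, 3]].
Step i=2: Q has 2 at row 1, column 2; remove that cell from P, ejecting 3. So w(2) = 3. P is now [[2]].
Step i=1: Q has 1 at row 1, column 1; remove that cell from P, ejecting 2. So w(1) = 2. P is now [].

So w = 2 3 1 4 6 5.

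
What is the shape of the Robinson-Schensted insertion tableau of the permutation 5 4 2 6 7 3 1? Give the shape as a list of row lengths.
Row-insert each entry into an empty tableau.

After inserting 5: P = [[5]].
After inserting 4: P = [[4], [5]].
After inserting 2: P = [[2], [4], [5]].
After inserting 6: P = [[2, 6], [4], [5]].
After inserting 7: P = [[2, 6, 7], [4], [5]].
After inserting 3: P = [[2, 3, 7], [4, 6], [5]].
After inserting 1: P = [[1, 3, 7], [2, 6], [4], [5]].

The final insertion tableau P = [[1, 3, 7], [2, 6], [4], [5]] has shape [3, 2, 1, 1].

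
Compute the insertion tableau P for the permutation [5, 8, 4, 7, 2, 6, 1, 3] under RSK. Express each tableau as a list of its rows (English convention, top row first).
After inserting 5: P = [[5]].
After inserting 8: P = [[5, 8]].
After inserting 4: P = [[4, 8], [5]].
After inserting 7: P = [[4, 7], [5, 8]].
After inserting 2: P = [[2, 7], [4, 8], [5]].
After inserting 6: P = [[2, 6], [4, 7], [5, 8]].
After inserting 1: P = [[1, 6], [2, 7], [4, 8], [5]].
After inserting 3: P = [[1, 3], [2, 6], [4, 7], [5, 8]].

So P = [[1, 3], [2, 6], [4, 7], [5, 8]].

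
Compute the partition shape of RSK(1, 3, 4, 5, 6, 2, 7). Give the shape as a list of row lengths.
[6, 1]

Row-insert each entry into an empty tableau.

After inserting 1: P = [[1]].
After inserting 3: P = [[1, 3]].
After inserting 4: P = [[1, 3, 4]].
After inserting 5: P = [[1, 3, 4, 5]].
After inserting 6: P = [[1, 3, 4, 5, 6]].
After inserting 2: P = [[1, 2, 4, 5, 6], [3]].
After inserting 7: P = [[1, 2, 4, 5, 6, 7], [3]].

The final insertion tableau P = [[1, 2, 4, 5, 6, 7], [3]] has shape [6, 1].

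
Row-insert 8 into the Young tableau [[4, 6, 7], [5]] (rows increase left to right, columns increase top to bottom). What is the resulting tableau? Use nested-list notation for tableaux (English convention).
[[4, 6, 7, 8], [5]]

8 is larger than every entry of row 1, so it is appended to row 1. The new tableau is [[4, 6, 7, 8], [5]].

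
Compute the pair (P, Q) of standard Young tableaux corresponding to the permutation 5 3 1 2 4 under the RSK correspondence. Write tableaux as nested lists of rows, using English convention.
Insert each entry of the permutation into P by Schensted row insertion, recording in Q the position of each new cell.

Insert 5: appended to row 1. P = [[5]].
Insert 3: 3 bumps 5 from row 1; 5 starts row 2. P = [[3], [5]].
Insert 1: 1 bumps 3 from row 1; 3 bumps 5 from row 2; 5 starts row 3. P = [[1], [3], [5]].
Insert 2: appended to row 1. P = [[1, 2], [3], [5]].
Insert 4: appended to row 1. P = [[1, 2, 4], [3], [5]].

So P = [[1, 2, 4], [3], [5]], Q = [[1, 4, 5], [2], [3]].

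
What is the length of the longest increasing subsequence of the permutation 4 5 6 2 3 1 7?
4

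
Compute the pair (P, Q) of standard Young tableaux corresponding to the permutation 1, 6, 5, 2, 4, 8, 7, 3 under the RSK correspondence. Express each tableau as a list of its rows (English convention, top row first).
Insert each entry of the permutation into P by Schensted row insertion, recording in Q the position of each new cell.

Insert 1: appended to row 1. P = [[1]], Q = [[1]].
Insert 6: appended to row 1. P = [[1, 6]], Q = [[1, 2]].
Insert 5: 5 bumps 6 from row 1; 6 starts row 2. P = [[1, 5], [6]], Q = [[1, 2], [3]].
Insert 2: 2 bumps 5 from row 1; 5 bumps 6 from row 2; 6 starts row 3. P = [[1, 2], [5], [6]], Q = [[1, 2], [3], [4]].
Insert 4: appended to row 1. P = [[1, 2, 4], [5], [6]], Q = [[1, 2, 5], [3], [4]].
Insert 8: appended to row 1. P = [[1, 2, 4, 8], [5], [6]], Q = [[1, 2, 5, 6], [3], [4]].
Insert 7: 7 bumps 8 from row 1; 8 appends to row 2. P = [[1, 2, 4, 7], [5, 8], [6]], Q = [[1, 2, 5, 6], [3, 7], [4]].
Insert 3: 3 bumps 4 from row 1; 4 bumps 5 from row 2; 5 bumps 6 from row 3; 6 starts row 4. P = [[1, 2, 3, 7], [4, 8], [5], [6]], Q = [[1, 2, 5, 6], [3, 7], [4], [8]].

So P = [[1, 2, 3, 7], [4, 8], [5], [6]], Q = [[1, 2, 5, 6], [3, 7], [4], [8]].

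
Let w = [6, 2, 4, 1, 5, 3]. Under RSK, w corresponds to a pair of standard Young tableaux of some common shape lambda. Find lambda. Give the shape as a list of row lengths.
RSK row insertion gives P = [[1, 3, 5], [2, 4], [6]], which has shape [3, 2, 1].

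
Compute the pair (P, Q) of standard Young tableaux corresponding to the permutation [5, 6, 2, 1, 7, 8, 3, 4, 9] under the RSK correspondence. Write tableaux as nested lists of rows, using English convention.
P = [[1, 3, 4, 8, 9], [2, 6, 7], [5]], Q = [[1, 2, 5, 6, 9], [3, 7, 8], [4]]

Insert each entry of the permutation into P by Schensted row insertion, recording in Q the position of each new cell.

Insert 5: appended to row 1. P = [[5]], Q = [[1]].
Insert 6: appended to row 1. P = [[5, 6]], Q = [[1, 2]].
Insert 2: 2 bumps 5 from row 1; 5 starts row 2. P = [[2, 6], [5]], Q = [[1, 2], [3]].
Insert 1: 1 bumps 2 from row 1; 2 bumps 5 from row 2; 5 starts row 3. P = [[1, 6], [2], [5]], Q = [[1, 2], [3], [4]].
Insert 7: appended to row 1. P = [[1, 6, 7], [2], [5]], Q = [[1, 2, 5], [3], [4]].
Insert 8: appended to row 1. P = [[1, 6, 7, 8], [2], [5]], Q = [[1, 2, 5, 6], [3], [4]].
Insert 3: 3 bumps 6 from row 1; 6 appends to row 2. P = [[1, 3, 7, 8], [2, 6], [5]], Q = [[1, 2, 5, 6], [3, 7], [4]].
Insert 4: 4 bumps 7 from row 1; 7 appends to row 2. P = [[1, 3, 4, 8], [2, 6, 7], [5]], Q = [[1, 2, 5, 6], [3, 7, 8], [4]].
Insert 9: appended to row 1. P = [[1, 3, 4, 8, 9], [2, 6, 7], [5]], Q = [[1, 2, 5, 6, 9], [3, 7, 8], [4]].

So P = [[1, 3, 4, 8, 9], [2, 6, 7], [5]], Q = [[1, 2, 5, 6, 9], [3, 7, 8], [4]].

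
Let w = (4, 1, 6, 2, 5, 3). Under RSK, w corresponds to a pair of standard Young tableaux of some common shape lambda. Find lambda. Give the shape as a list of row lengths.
[3, 2, 1]

Row-insert each entry into an empty tableau.

After inserting 4: P = [[4]].
After inserting 1: P = [[1], [4]].
After inserting 6: P = [[1, 6], [4]].
After inserting 2: P = [[1, 2], [4, 6]].
After inserting 5: P = [[1, 2, 5], [4, 6]].
After inserting 3: P = [[1, 2, 3], [4, 5], [6]].

The final insertion tableau P = [[1, 2, 3], [4, 5], [6]] has shape [3, 2, 1].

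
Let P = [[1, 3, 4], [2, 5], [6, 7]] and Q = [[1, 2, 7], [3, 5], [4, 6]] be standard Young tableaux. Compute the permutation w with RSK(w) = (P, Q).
6 7 2 1 5 3 4

Reverse the RSK construction: for i from n down to 1, find the cell of Q containing i, remove the entry at that cell from P, and reverse-bump it up through P; the value ejected from row 1 is w(i).

Step i=7: Q has 7 at row 1, column 3; remove that cell from P, ejecting 4. So w(7) = 4. P is now [[1, 3], [2, 5], [6, 7]].
Step i=6: Q has 6 at row 3, column 2; remove 7 from row 3 of P and reverse-bump: 7 enters row 2 and ejects 5; 5 enters row 1 and ejects 3. So w(6) = 3. P is now [[1, 5], [2, 7], [6]].
Step i=5: Q has 5 at row 2, column 2; remove 7 from row 2 of P and reverse-bump: 7 enters row 1 and ejects 5. So w(5) = 5. P is now [[1, 7], [2], [6]].
Step i=4: Q has 4 at row 3, column 1; remove 6 from row 3 of P and reverse-bump: 6 enters row 2 and ejects 2; 2 enters row 1 and ejects 1. So w(4) = 1. P is now [[2, 7], [6]].
Step i=3: Q has 3 at row 2, column 1; remove 6 from row 2 of P and reverse-bump: 6 enters row 1 and ejects 2. So w(3) = 2. P is now [[6, 7]].
Step i=2: Q has 2 at row 1, column 2; remove that cell from P, ejecting 7. So w(2) = 7. P is now [[6]].
Step i=1: Q has 1 at row 1, column 1; remove that cell from P, ejecting 6. So w(1) = 6. P is now [].

So w = 6 7 2 1 5 3 4.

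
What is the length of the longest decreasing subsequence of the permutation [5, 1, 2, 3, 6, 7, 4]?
2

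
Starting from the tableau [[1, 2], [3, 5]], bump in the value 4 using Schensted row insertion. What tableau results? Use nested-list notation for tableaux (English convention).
4 is larger than every entry of row 1, so it is appended to row 1. The new tableau is [[1, 2, 4], [3, 5]].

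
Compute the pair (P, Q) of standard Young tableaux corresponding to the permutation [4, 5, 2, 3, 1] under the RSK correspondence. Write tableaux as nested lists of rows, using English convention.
P = [[1, 3], [2, 5], [4]], Q = [[1, 2], [3, 4], [5]]

Insert each entry of the permutation into P by Schensted row insertion, recording in Q the position of each new cell.

After inserting 4: P = [[4]].
After inserting 5: P = [[4, 5]].
After inserting 2: P = [[2, 5], [4]].
After inserting 3: P = [[2, 3], [4, 5]].
After inserting 1: P = [[1, 3], [2, 5], [4]].

So P = [[1, 3], [2, 5], [4]], Q = [[1, 2], [3, 4], [5]].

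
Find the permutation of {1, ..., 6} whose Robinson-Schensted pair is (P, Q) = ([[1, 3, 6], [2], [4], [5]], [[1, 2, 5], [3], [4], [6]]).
2 5 4 3 6 1

Reverse the RSK construction: for i from n down to 1, find the cell of Q containing i, remove the entry at that cell from P, and reverse-bump it up through P; the value ejected from row 1 is w(i).

Step i=6: Q has 6 at row 4, column 1; remove 5 from row 4 of P and reverse-bump: 5 enters row 3 and ejects 4; 4 enters row 2 and ejects 2; 2 enters row 1 and ejects 1. So w(6) = 1. P is now [[2, 3, 6], [4], [5]].
Step i=5: Q has 5 at row 1, column 3; remove that cell from P, ejecting 6. So w(5) = 6. P is now [[2, 3], [4], [5]].
Step i=4: Q has 4 at row 3, column 1; remove 5 from row 3 of P and reverse-bump: 5 enters row 2 and ejects 4; 4 enters row 1 and ejects 3. So w(4) = 3. P is now [[2, 4], [5]].
Step i=3: Q has 3 at row 2, column 1; remove 5 from row 2 of P and reverse-bump: 5 enters row 1 and ejects 4. So w(3) = 4. P is now [[2, 5]].
Step i=2: Q has 2 at row 1, column 2; remove that cell from P, ejecting 5. So w(2) = 5. P is now [[2]].
Step i=1: Q has 1 at row 1, column 1; remove that cell from P, ejecting 2. So w(1) = 2. P is now [].

So w = 2 5 4 3 6 1.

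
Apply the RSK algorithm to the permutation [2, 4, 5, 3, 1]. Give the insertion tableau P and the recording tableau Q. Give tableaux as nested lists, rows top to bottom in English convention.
Insert each entry of the permutation into P by Schensted row insertion, recording in Q the position of each new cell.

Insert 2: appended to row 1. P = [[2]].
Insert 4: appended to row 1. P = [[2, 4]].
Insert 5: appended to row 1. P = [[2, 4, 5]].
Insert 3: 3 bumps 4 from row 1; 4 starts row 2. P = [[2, 3, 5], [4]].
Insert 1: 1 bumps 2 from row 1; 2 bumps 4 from row 2; 4 starts row 3. P = [[1, 3, 5], [2], [4]].

So P = [[1, 3, 5], [2], [4]], Q = [[1, 2, 3], [4], [5]].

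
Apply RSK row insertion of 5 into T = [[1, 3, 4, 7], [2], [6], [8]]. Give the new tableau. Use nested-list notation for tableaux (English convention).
[[1, 3, 4, 5], [2, 7], [6], [8]]

In row 1, 5 replaces 7 (the leftmost entry greater than 5); 7 is bumped to row 2. 7 is appended to row 2. The new tableau is [[1, 3, 4, 5], [2, 7], [6], [8]].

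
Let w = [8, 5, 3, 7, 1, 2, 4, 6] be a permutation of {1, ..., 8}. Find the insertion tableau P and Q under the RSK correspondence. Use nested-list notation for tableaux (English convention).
Insert each entry of the permutation into P by Schensted row insertion, recording in Q the position of each new cell.

After inserting 8: P = [[8]].
After inserting 5: P = [[5], [8]].
After inserting 3: P = [[3], [5], [8]].
After inserting 7: P = [[3, 7], [5], [8]].
After inserting 1: P = [[1, 7], [3], [5], [8]].
After inserting 2: P = [[1, 2], [3, 7], [5], [8]].
After inserting 4: P = [[1, 2, 4], [3, 7], [5], [8]].
After inserting 6: P = [[1, 2, 4, 6], [3, 7], [5], [8]].

So P = [[1, 2, 4, 6], [3, 7], [5], [8]], Q = [[1, 4, 7, 8], [2, 6], [3], [5]].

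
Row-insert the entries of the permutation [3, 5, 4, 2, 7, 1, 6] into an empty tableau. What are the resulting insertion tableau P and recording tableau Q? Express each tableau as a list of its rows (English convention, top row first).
P = [[1, 4, 6], [2, 7], [3], [5]], Q = [[1, 2, 5], [3, 7], [4], [6]]

Insert each entry of the permutation into P by Schensted row insertion, recording in Q the position of each new cell.

Insert 3: appended to row 1. P = [[3]].
Insert 5: appended to row 1. P = [[3, 5]].
Insert 4: 4 bumps 5 from row 1; 5 starts row 2. P = [[3, 4], [5]].
Insert 2: 2 bumps 3 from row 1; 3 bumps 5 from row 2; 5 starts row 3. P = [[2, 4], [3], [5]].
Insert 7: appended to row 1. P = [[2, 4, 7], [3], [5]].
Insert 1: 1 bumps 2 from row 1; 2 bumps 3 from row 2; 3 bumps 5 from row 3; 5 starts row 4. P = [[1, 4, 7], [2], [3], [5]].
Insert 6: 6 bumps 7 from row 1; 7 appends to row 2. P = [[1, 4, 6], [2, 7], [3], [5]].

So P = [[1, 4, 6], [2, 7], [3], [5]], Q = [[1, 2, 5], [3, 7], [4], [6]].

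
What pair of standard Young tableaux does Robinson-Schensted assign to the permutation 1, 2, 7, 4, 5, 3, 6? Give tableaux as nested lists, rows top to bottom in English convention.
P = [[1, 2, 3, 5, 6], [4], [7]], Q = [[1, 2, 3, 5, 7], [4], [6]]

Insert each entry of the permutation into P by Schensted row insertion, recording in Q the position of each new cell.

Insert 1: appended to row 1. P = [[1]].
Insert 2: appended to row 1. P = [[1, 2]].
Insert 7: appended to row 1. P = [[1, 2, 7]].
Insert 4: 4 bumps 7 from row 1; 7 starts row 2. P = [[1, 2, 4], [7]].
Insert 5: appended to row 1. P = [[1, 2, 4, 5], [7]].
Insert 3: 3 bumps 4 from row 1; 4 bumps 7 from row 2; 7 starts row 3. P = [[1, 2, 3, 5], [4], [7]].
Insert 6: appended to row 1. P = [[1, 2, 3, 5, 6], [4], [7]].

So P = [[1, 2, 3, 5, 6], [4], [7]], Q = [[1, 2, 3, 5, 7], [4], [6]].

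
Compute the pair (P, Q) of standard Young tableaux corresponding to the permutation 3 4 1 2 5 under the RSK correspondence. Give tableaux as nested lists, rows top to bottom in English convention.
Insert each entry of the permutation into P by Schensted row insertion, recording in Q the position of each new cell.

Insert 3: appended to row 1. P = [[3]].
Insert 4: appended to row 1. P = [[3, 4]].
Insert 1: 1 bumps 3 from row 1; 3 starts row 2. P = [[1, 4], [3]].
Insert 2: 2 bumps 4 from row 1; 4 appends to row 2. P = [[1, 2], [3, 4]].
Insert 5: appended to row 1. P = [[1, 2, 5], [3, 4]].

So P = [[1, 2, 5], [3, 4]], Q = [[1, 2, 5], [3, 4]].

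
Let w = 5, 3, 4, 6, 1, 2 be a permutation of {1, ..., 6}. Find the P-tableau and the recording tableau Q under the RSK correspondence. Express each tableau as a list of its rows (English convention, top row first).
Insert each entry of the permutation into P by Schensted row insertion, recording in Q the position of each new cell.

Insert 5: appended to row 1. P = [[5]].
Insert 3: 3 bumps 5 from row 1; 5 starts row 2. P = [[3], [5]].
Insert 4: appended to row 1. P = [[3, 4], [5]].
Insert 6: appended to row 1. P = [[3, 4, 6], [5]].
Insert 1: 1 bumps 3 from row 1; 3 bumps 5 from row 2; 5 starts row 3. P = [[1, 4, 6], [3], [5]].
Insert 2: 2 bumps 4 from row 1; 4 appends to row 2. P = [[1, 2, 6], [3, 4], [5]].

So P = [[1, 2, 6], [3, 4], [5]], Q = [[1, 3, 4], [2, 6], [5]].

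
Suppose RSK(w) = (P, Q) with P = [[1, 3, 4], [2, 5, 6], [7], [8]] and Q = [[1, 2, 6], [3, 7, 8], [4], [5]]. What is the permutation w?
Reverse RSK: for i = n, n-1, ..., 1, locate i in Q, remove the corresponding corner cell from P, and reverse-bump its entry up through P; the value ejected from row 1 is w(i).

So w = 2 8 7 5 1 6 3 4.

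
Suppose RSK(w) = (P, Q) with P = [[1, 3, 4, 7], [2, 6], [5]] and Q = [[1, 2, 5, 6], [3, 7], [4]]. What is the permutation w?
Reverse the RSK construction: for i from n down to 1, find the cell of Q containing i, remove the entry at that cell from P, and reverse-bump it up through P; the value ejected from row 1 is w(i).

Step i=7: Q has 7 at row 2, column 2; remove 6 from row 2 of P and reverse-bump: 6 enters row 1 and ejects 4. So w(7) = 4. P is now [[1, 3, 6, 7], [2], [5]].
Step i=6: Q has 6 at row 1, column 4; remove that cell from P, ejecting 7. So w(6) = 7. P is now [[1, 3, 6], [2], [5]].
Step i=5: Q has 5 at row 1, column 3; remove that cell from P, ejecting 6. So w(5) = 6. P is now [[1, 3], [2], [5]].
Step i=4: Q has 4 at row 3, column 1; remove 5 from row 3 of P and reverse-bump: 5 enters row 2 and ejects 2; 2 enters row 1 and ejects 1. So w(4) = 1. P is now [[2, 3], [5]].
Step i=3: Q has 3 at row 2, column 1; remove 5 from row 2 of P and reverse-bump: 5 enters row 1 and ejects 3. So w(3) = 3. P is now [[2, 5]].
Step i=2: Q has 2 at row 1, column 2; remove that cell from P, ejecting 5. So w(2) = 5. P is now [[2]].
Step i=1: Q has 1 at row 1, column 1; remove that cell from P, ejecting 2. So w(1) = 2. P is now [].

So w = 2 5 3 1 6 7 4.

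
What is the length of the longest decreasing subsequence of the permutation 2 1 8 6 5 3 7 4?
4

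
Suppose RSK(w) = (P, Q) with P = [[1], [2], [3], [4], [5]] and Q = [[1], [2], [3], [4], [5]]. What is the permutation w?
5 4 3 2 1

Reverse the RSK construction: for i from n down to 1, find the cell of Q containing i, remove the entry at that cell from P, and reverse-bump it up through P; the value ejected from row 1 is w(i).

Step i=5: Q has 5 at row 5, column 1; remove 5 from row 5 of P and reverse-bump: 5 enters row 4 and ejects 4; 4 enters row 3 and ejects 3; 3 enters row 2 and ejects 2; 2 enters row 1 and ejects 1. So w(5) = 1. P is now [[2], [3], [4], [5]].
Step i=4: Q has 4 at row 4, column 1; remove 5 from row 4 of P and reverse-bump: 5 enters row 3 and ejects 4; 4 enters row 2 and ejects 3; 3 enters row 1 and ejects 2. So w(4) = 2. P is now [[3], [4], [5]].
Step i=3: Q has 3 at row 3, column 1; remove 5 from row 3 of P and reverse-bump: 5 enters row 2 and ejects 4; 4 enters row 1 and ejects 3. So w(3) = 3. P is now [[4], [5]].
Step i=2: Q has 2 at row 2, column 1; remove 5 from row 2 of P and reverse-bump: 5 enters row 1 and ejects 4. So w(2) = 4. P is now [[5]].
Step i=1: Q has 1 at row 1, column 1; remove that cell from P, ejecting 5. So w(1) = 5. P is now [].

So w = 5 4 3 2 1.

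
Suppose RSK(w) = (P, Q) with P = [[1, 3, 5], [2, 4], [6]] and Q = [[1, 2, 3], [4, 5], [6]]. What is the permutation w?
2 4 6 1 5 3

Reverse the RSK construction: for i from n down to 1, find the cell of Q containing i, remove the entry at that cell from P, and reverse-bump it up through P; the value ejected from row 1 is w(i).

Step i=6: Q has 6 at row 3, column 1; remove 6 from row 3 of P and reverse-bump: 6 enters row 2 and ejects 4; 4 enters row 1 and ejects 3. So w(6) = 3. P is now [[1, 4, 5], [2, 6]].
Step i=5: Q has 5 at row 2, column 2; remove 6 from row 2 of P and reverse-bump: 6 enters row 1 and ejects 5. So w(5) = 5. P is now [[1, 4, 6], [2]].
Step i=4: Q has 4 at row 2, column 1; remove 2 from row 2 of P and reverse-bump: 2 enters row 1 and ejects 1. So w(4) = 1. P is now [[2, 4, 6]].
Step i=3: Q has 3 at row 1, column 3; remove that cell from P, ejecting 6. So w(3) = 6. P is now [[2, 4]].
Step i=2: Q has 2 at row 1, column 2; remove that cell from P, ejecting 4. So w(2) = 4. P is now [[2]].
Step i=1: Q has 1 at row 1, column 1; remove that cell from P, ejecting 2. So w(1) = 2. P is now [].

So w = 2 4 6 1 5 3.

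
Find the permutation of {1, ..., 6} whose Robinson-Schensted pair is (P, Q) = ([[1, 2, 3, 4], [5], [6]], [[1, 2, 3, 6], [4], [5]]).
Reverse the RSK construction: for i from n down to 1, find the cell of Q containing i, remove the entry at that cell from P, and reverse-bump it up through P; the value ejected from row 1 is w(i).

Step i=6: Q has 6 at row 1, column 4; remove that cell from P, ejecting 4. So w(6) = 4. P is now [[1, 2, 3], [5], [6]].
Step i=5: Q has 5 at row 3, column 1; remove 6 from row 3 of P and reverse-bump: 6 enters row 2 and ejects 5; 5 enters row 1 and ejects 3. So w(5) = 3. P is now [[1, 2, 5], [6]].
Step i=4: Q has 4 at row 2, column 1; remove 6 from row 2 of P and reverse-bump: 6 enters row 1 and ejects 5. So w(4) = 5. P is now [[1, 2, 6]].
Step i=3: Q has 3 at row 1, column 3; remove that cell from P, ejecting 6. So w(3) = 6. P is now [[1, 2]].
Step i=2: Q has 2 at row 1, column 2; remove that cell from P, ejecting 2. So w(2) = 2. P is now [[1]].
Step i=1: Q has 1 at row 1, column 1; remove that cell from P, ejecting 1. So w(1) = 1. P is now [].

So w = 1 2 6 5 3 4.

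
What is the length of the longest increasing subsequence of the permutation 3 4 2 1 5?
3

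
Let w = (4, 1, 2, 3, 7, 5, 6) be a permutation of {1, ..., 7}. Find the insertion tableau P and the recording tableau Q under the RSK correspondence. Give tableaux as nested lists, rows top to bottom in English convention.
Insert each entry of the permutation into P by Schensted row insertion, recording in Q the position of each new cell.

Insert 4: appended to row 1. P = [[4]].
Insert 1: 1 bumps 4 from row 1; 4 starts row 2. P = [[1], [4]].
Insert 2: appended to row 1. P = [[1, 2], [4]].
Insert 3: appended to row 1. P = [[1, 2, 3], [4]].
Insert 7: appended to row 1. P = [[1, 2, 3, 7], [4]].
Insert 5: 5 bumps 7 from row 1; 7 appends to row 2. P = [[1, 2, 3, 5], [4, 7]].
Insert 6: appended to row 1. P = [[1, 2, 3, 5, 6], [4, 7]].

So P = [[1, 2, 3, 5, 6], [4, 7]], Q = [[1, 3, 4, 5, 7], [2, 6]].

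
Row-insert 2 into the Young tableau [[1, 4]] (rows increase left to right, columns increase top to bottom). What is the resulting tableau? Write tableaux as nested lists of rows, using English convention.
In row 1, 2 replaces 4 (the leftmost entry greater than 2); 4 is bumped to row 2. 4 starts a new row 2. The new tableau is [[1, 2], [4]].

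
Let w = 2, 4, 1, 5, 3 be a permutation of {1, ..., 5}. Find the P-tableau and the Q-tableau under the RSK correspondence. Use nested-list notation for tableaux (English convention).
P = [[1, 3, 5], [2, 4]], Q = [[1, 2, 4], [3, 5]]

Insert each entry of the permutation into P by Schensted row insertion, recording in Q the position of each new cell.

Insert 2: appended to row 1. P = [[2]].
Insert 4: appended to row 1. P = [[2, 4]].
Insert 1: 1 bumps 2 from row 1; 2 starts row 2. P = [[1, 4], [2]].
Insert 5: appended to row 1. P = [[1, 4, 5], [2]].
Insert 3: 3 bumps 4 from row 1; 4 appends to row 2. P = [[1, 3, 5], [2, 4]].

So P = [[1, 3, 5], [2, 4]], Q = [[1, 2, 4], [3, 5]].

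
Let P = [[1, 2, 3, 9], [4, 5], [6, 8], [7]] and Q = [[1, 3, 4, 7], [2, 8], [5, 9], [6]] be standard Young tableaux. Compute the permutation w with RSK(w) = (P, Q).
Reverse the RSK construction: for i from n down to 1, find the cell of Q containing i, remove the entry at that cell from P, and reverse-bump it up through P; the value ejected from row 1 is w(i).

Step i=9: Q has 9 at row 3, column 2; remove 8 from row 3 of P and reverse-bump: 8 enters row 2 and ejects 5; 5 enters row 1 and ejects 3. So w(9) = 3. P is now [[1, 2, 5, 9], [4, 8], [6], [7]].
Step i=8: Q has 8 at row 2, column 2; remove 8 from row 2 of P and reverse-bump: 8 enters row 1 and ejects 5. So w(8) = 5. P is now [[1, 2, 8, 9], [4], [6], [7]].
Step i=7: Q has 7 at row 1, column 4; remove that cell from P, ejecting 9. So w(7) = 9. P is now [[1, 2, 8], [4], [6], [7]].
Step i=6: Q has 6 at row 4, column 1; remove 7 from row 4 of P and reverse-bump: 7 enters row 3 and ejects 6; 6 enters row 2 and ejects 4; 4 enters row 1 and ejects 2. So w(6) = 2. P is now [[1, 4, 8], [6], [7]].
Step i=5: Q has 5 at row 3, column 1; remove 7 from row 3 of P and reverse-bump: 7 enters row 2 and ejects 6; 6 enters row 1 and ejects 4. So w(5) = 4. P is now [[1, 6, 8], [7]].
Step i=4: Q has 4 at row 1, column 3; remove that cell from P, ejecting 8. So w(4) = 8. P is now [[1, 6], [7]].
Step i=3: Q has 3 at row 1, column 2; remove that cell from P, ejecting 6. So w(3) = 6. P is now [[1], [7]].
Step i=2: Q has 2 at row 2, column 1; remove 7 from row 2 of P and reverse-bump: 7 enters row 1 and ejects 1. So w(2) = 1. P is now [[7]].
Step i=1: Q has 1 at row 1, column 1; remove that cell from P, ejecting 7. So w(1) = 7. P is now [].

So w = 7 1 6 8 4 2 9 5 3.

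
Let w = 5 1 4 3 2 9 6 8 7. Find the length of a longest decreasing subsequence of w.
4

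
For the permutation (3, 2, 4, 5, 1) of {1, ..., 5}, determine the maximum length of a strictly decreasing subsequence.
3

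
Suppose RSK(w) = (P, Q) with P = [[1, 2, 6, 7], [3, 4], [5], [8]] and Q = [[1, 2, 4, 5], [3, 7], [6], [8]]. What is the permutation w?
Reverse the RSK construction: for i from n down to 1, find the cell of Q containing i, remove the entry at that cell from P, and reverse-bump it up through P; the value ejected from row 1 is w(i).

Step i=8: Q has 8 at row 4, column 1; remove 8 from row 4 of P and reverse-bump: 8 enters row 3 and ejects 5; 5 enters row 2 and ejects 4; 4 enters row 1 and ejects 2. So w(8) = 2. P is now [[1, 4, 6, 7], [3, 5], [8]].
Step i=7: Q has 7 at row 2, column 2; remove 5 from row 2 of P and reverse-bump: 5 enters row 1 and ejects 4. So w(7) = 4. P is now [[1, 5, 6, 7], [3], [8]].
Step i=6: Q has 6 at row 3, column 1; remove 8 from row 3 of P and reverse-bump: 8 enters row 2 and ejects 3; 3 enters row 1 and ejects 1. So w(6) = 1. P is now [[3, 5, 6, 7], [8]].
Step i=5: Q has 5 at row 1, column 4; remove that cell from P, ejecting 7. So w(5) = 7. P is now [[3, 5, 6], [8]].
Step i=4: Q has 4 at row 1, column 3; remove that cell from P, ejecting 6. So w(4) = 6. P is now [[3, 5], [8]].
Step i=3: Q has 3 at row 2, column 1; remove 8 from row 2 of P and reverse-bump: 8 enters row 1 and ejects 5. So w(3) = 5. P is now [[3, 8]].
Step i=2: Q has 2 at row 1, column 2; remove that cell from P, ejecting 8. So w(2) = 8. P is now [[3]].
Step i=1: Q has 1 at row 1, column 1; remove that cell from P, ejecting 3. So w(1) = 3. P is now [].

So w = 3 8 5 6 7 1 4 2.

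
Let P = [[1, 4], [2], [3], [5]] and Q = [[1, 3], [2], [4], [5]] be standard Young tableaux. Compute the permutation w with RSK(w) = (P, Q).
5 3 4 2 1

Reverse the RSK construction: for i from n down to 1, find the cell of Q containing i, remove the entry at that cell from P, and reverse-bump it up through P; the value ejected from row 1 is w(i).

Step i=5: Q has 5 at row 4, column 1; remove 5 from row 4 of P and reverse-bump: 5 enters row 3 and ejects 3; 3 enters row 2 and ejects 2; 2 enters row 1 and ejects 1. So w(5) = 1. P is now [[2, 4], [3], [5]].
Step i=4: Q has 4 at row 3, column 1; remove 5 from row 3 of P and reverse-bump: 5 enters row 2 and ejects 3; 3 enters row 1 and ejects 2. So w(4) = 2. P is now [[3, 4], [5]].
Step i=3: Q has 3 at row 1, column 2; remove that cell from P, ejecting 4. So w(3) = 4. P is now [[3], [5]].
Step i=2: Q has 2 at row 2, column 1; remove 5 from row 2 of P and reverse-bump: 5 enters row 1 and ejects 3. So w(2) = 3. P is now [[5]].
Step i=1: Q has 1 at row 1, column 1; remove that cell from P, ejecting 5. So w(1) = 5. P is now [].

So w = 5 3 4 2 1.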